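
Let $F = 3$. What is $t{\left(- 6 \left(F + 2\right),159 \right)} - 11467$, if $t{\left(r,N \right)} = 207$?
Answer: $-11260$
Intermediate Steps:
$t{\left(- 6 \left(F + 2\right),159 \right)} - 11467 = 207 - 11467 = -11260$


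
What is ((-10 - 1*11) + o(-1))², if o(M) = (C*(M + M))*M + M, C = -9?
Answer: 1600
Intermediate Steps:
o(M) = M - 18*M² (o(M) = (-9*(M + M))*M + M = (-18*M)*M + M = -18*M² + M = M - 18*M²)
((-10 - 1*11) + o(-1))² = ((-10 - 1*11) - (1 - 18*(-1)))² = ((-10 - 11) - (1 + 18))² = (-21 - 1*19)² = (-21 - 19)² = (-40)² = 1600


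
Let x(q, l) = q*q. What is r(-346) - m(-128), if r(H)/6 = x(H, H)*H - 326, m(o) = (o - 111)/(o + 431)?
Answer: -75305308477/303 ≈ -2.4853e+8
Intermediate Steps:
x(q, l) = q²
m(o) = (-111 + o)/(431 + o)
r(H) = -1956 + 6*H³ (r(H) = 6*(H²*H - 326) = 6*(H³ - 326) = 6*(-326 + H³) = -1956 + 6*H³)
r(-346) - m(-128) = (-1956 + 6*(-346)³) - (-111 - 128)/(431 - 128) = (-1956 + 6*(-41421736)) - (-239)/303 = (-1956 - 248530416) - (-239)/303 = -248532372 - 1*(-239/303) = -248532372 + 239/303 = -75305308477/303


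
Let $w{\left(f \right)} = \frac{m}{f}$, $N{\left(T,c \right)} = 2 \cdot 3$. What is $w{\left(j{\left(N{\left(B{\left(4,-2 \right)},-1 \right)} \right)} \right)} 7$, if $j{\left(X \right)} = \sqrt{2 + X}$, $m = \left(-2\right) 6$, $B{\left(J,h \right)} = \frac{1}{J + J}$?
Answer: $- 21 \sqrt{2} \approx -29.698$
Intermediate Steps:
$B{\left(J,h \right)} = \frac{1}{2 J}$
$N{\left(T,c \right)} = 6$
$m = -12$
$w{\left(f \right)} = - \frac{12}{f}$
$w{\left(j{\left(N{\left(B{\left(4,-2 \right)},-1 \right)} \right)} \right)} 7 = - \frac{12}{\sqrt{2 + 6}} \cdot 7 = - \frac{12}{\sqrt{8}} \cdot 7 = - \frac{12}{2 \sqrt{2}} \cdot 7 = - 12 \frac{\sqrt{2}}{4} \cdot 7 = - 3 \sqrt{2} \cdot 7 = - 21 \sqrt{2}$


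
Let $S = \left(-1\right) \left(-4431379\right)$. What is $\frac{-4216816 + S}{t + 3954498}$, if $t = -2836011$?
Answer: $\frac{71521}{372829} \approx 0.19183$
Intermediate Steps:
$S = 4431379$
$\frac{-4216816 + S}{t + 3954498} = \frac{-4216816 + 4431379}{-2836011 + 3954498} = \frac{214563}{1118487} = 214563 \cdot \frac{1}{1118487} = \frac{71521}{372829}$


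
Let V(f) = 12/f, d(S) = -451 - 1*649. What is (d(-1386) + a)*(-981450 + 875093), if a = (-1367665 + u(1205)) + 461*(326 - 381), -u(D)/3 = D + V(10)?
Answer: 743296421401/5 ≈ 1.4866e+11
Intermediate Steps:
d(S) = -1100 (d(S) = -451 - 649 = -1100)
u(D) = -18/5 - 3*D (u(D) = -3*(D + 12/10) = -3*(D + 12*(1/10)) = -3*(D + 6/5) = -3*(6/5 + D) = -18/5 - 3*D)
a = -6983193/5 (a = (-1367665 + (-18/5 - 3*1205)) + 461*(326 - 381) = (-1367665 + (-18/5 - 3615)) + 461*(-55) = (-1367665 - 18093/5) - 25355 = -6856418/5 - 25355 = -6983193/5 ≈ -1.3966e+6)
(d(-1386) + a)*(-981450 + 875093) = (-1100 - 6983193/5)*(-981450 + 875093) = -6988693/5*(-106357) = 743296421401/5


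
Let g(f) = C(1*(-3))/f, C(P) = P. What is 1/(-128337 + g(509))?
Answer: -509/65323536 ≈ -7.7920e-6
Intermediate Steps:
g(f) = -3/f (g(f) = (1*(-3))/f = -3/f)
1/(-128337 + g(509)) = 1/(-128337 - 3/509) = 1/(-65323536/509) = -509/65323536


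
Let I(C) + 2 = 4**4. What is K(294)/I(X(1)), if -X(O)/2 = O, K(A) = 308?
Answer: 154/127 ≈ 1.2126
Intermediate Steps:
X(O) = -2*O
I(C) = 254 (I(C) = -2 + 4**4 = -2 + 256 = 254)
K(294)/I(X(1)) = 308/254 = 308*(1/254) = 154/127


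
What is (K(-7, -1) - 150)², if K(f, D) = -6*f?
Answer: 11664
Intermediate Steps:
(K(-7, -1) - 150)² = (-6*(-7) - 150)² = (42 - 150)² = (-108)² = 11664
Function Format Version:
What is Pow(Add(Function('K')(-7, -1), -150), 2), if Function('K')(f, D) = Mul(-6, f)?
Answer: 11664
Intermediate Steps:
Pow(Add(Function('K')(-7, -1), -150), 2) = Pow(Add(Mul(-6, -7), -150), 2) = Pow(Add(42, -150), 2) = Pow(-108, 2) = 11664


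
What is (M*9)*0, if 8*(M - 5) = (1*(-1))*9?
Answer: 0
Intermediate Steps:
M = 31/8 (M = 5 + ((1*(-1))*9)/8 = 5 + (-1*9)/8 = 5 + (⅛)*(-9) = 5 - 9/8 = 31/8 ≈ 3.8750)
(M*9)*0 = ((31/8)*9)*0 = (279/8)*0 = 0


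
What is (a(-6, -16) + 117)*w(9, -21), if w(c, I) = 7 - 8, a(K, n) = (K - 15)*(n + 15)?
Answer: -138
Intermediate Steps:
a(K, n) = (-15 + K)*(15 + n)
w(c, I) = -1
(a(-6, -16) + 117)*w(9, -21) = ((-225 - 15*(-16) + 15*(-6) - 6*(-16)) + 117)*(-1) = ((-225 + 240 - 90 + 96) + 117)*(-1) = (21 + 117)*(-1) = 138*(-1) = -138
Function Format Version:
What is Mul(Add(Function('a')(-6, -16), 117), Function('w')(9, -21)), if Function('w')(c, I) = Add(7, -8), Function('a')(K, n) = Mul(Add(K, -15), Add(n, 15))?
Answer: -138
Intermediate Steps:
Function('a')(K, n) = Mul(Add(-15, K), Add(15, n))
Function('w')(c, I) = -1
Mul(Add(Function('a')(-6, -16), 117), Function('w')(9, -21)) = Mul(Add(Add(-225, Mul(-15, -16), Mul(15, -6), Mul(-6, -16)), 117), -1) = Mul(Add(Add(-225, 240, -90, 96), 117), -1) = Mul(Add(21, 117), -1) = Mul(138, -1) = -138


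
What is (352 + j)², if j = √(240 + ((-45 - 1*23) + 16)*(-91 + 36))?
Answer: 127004 + 7040*√31 ≈ 1.6620e+5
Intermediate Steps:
j = 10*√31 (j = √(240 + ((-45 - 23) + 16)*(-55)) = √(240 + (-68 + 16)*(-55)) = √(240 - 52*(-55)) = √(240 + 2860) = √3100 = 10*√31 ≈ 55.678)
(352 + j)² = (352 + 10*√31)²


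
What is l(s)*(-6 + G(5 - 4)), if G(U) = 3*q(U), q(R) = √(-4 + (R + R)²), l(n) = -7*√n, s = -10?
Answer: 42*I*√10 ≈ 132.82*I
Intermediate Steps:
q(R) = √(-4 + 4*R²) (q(R) = √(-4 + (2*R)²) = √(-4 + 4*R²))
G(U) = 6*√(-1 + U²) (G(U) = 3*(2*√(-1 + U²)) = 6*√(-1 + U²))
l(s)*(-6 + G(5 - 4)) = (-7*I*√10)*(-6 + 6*√(-1 + (5 - 4)²)) = (-7*I*√10)*(-6 + 6*√(-1 + 1²)) = (-7*I*√10)*(-6 + 6*√(-1 + 1)) = (-7*I*√10)*(-6 + 6*√0) = (-7*I*√10)*(-6 + 6*0) = (-7*I*√10)*(-6 + 0) = -7*I*√10*(-6) = 42*I*√10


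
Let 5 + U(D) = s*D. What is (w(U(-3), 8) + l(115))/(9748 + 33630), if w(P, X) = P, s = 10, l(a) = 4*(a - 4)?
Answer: 409/43378 ≈ 0.0094287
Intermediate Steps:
l(a) = -16 + 4*a (l(a) = 4*(-4 + a) = -16 + 4*a)
U(D) = -5 + 10*D
(w(U(-3), 8) + l(115))/(9748 + 33630) = ((-5 + 10*(-3)) + (-16 + 4*115))/(9748 + 33630) = ((-5 - 30) + (-16 + 460))/43378 = (-35 + 444)*(1/43378) = 409*(1/43378) = 409/43378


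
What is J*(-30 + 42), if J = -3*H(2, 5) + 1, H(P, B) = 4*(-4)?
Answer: 588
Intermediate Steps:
H(P, B) = -16
J = 49 (J = -3*(-16) + 1 = 48 + 1 = 49)
J*(-30 + 42) = 49*(-30 + 42) = 49*12 = 588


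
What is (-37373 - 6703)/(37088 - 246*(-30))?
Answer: -11019/11117 ≈ -0.99118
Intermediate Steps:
(-37373 - 6703)/(37088 - 246*(-30)) = -44076/(37088 + 7380) = -44076/44468 = -44076*1/44468 = -11019/11117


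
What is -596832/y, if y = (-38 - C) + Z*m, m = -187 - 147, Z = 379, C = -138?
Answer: 99472/21081 ≈ 4.7186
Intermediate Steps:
m = -334
y = -126486 (y = (-38 - 1*(-138)) + 379*(-334) = (-38 + 138) - 126586 = 100 - 126586 = -126486)
-596832/y = -596832/(-126486) = -596832*(-1/126486) = 99472/21081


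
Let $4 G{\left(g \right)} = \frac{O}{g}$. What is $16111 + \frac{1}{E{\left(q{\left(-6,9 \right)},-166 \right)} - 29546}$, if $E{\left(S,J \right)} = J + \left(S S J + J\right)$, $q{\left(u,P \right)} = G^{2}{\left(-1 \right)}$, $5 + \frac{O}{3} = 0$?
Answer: $\frac{129311058621}{8026259} \approx 16111.0$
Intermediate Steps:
$O = -15$ ($O = -15 + 3 \cdot 0 = -15 + 0 = -15$)
$G{\left(g \right)} = - \frac{15}{4 g}$ ($G{\left(g \right)} = \frac{\left(-15\right) \frac{1}{g}}{4} = - \frac{15}{4 g}$)
$q{\left(u,P \right)} = \frac{225}{16}$ ($q{\left(u,P \right)} = \left(- \frac{15}{4 \left(-1\right)}\right)^{2} = \left(\left(- \frac{15}{4}\right) \left(-1\right)\right)^{2} = \left(\frac{15}{4}\right)^{2} = \frac{225}{16}$)
$E{\left(S,J \right)} = 2 J + J S^{2}$ ($E{\left(S,J \right)} = J + \left(S^{2} J + J\right) = J + \left(J S^{2} + J\right) = J + \left(J + J S^{2}\right) = 2 J + J S^{2}$)
$16111 + \frac{1}{E{\left(q{\left(-6,9 \right)},-166 \right)} - 29546} = 16111 + \frac{1}{- 166 \left(2 + \left(\frac{225}{16}\right)^{2}\right) - 29546} = 16111 + \frac{1}{- 166 \left(2 + \frac{50625}{256}\right) - 29546} = 16111 + \frac{1}{\left(-166\right) \frac{51137}{256} - 29546} = 16111 + \frac{1}{- \frac{4244371}{128} - 29546} = 16111 + \frac{1}{- \frac{8026259}{128}} = 16111 - \frac{128}{8026259} = \frac{129311058621}{8026259}$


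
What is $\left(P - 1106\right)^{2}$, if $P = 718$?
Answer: $150544$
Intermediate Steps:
$\left(P - 1106\right)^{2} = \left(718 - 1106\right)^{2} = \left(-388\right)^{2} = 150544$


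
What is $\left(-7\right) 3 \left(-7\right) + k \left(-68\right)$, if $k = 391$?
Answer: $-26441$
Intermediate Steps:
$\left(-7\right) 3 \left(-7\right) + k \left(-68\right) = \left(-7\right) 3 \left(-7\right) + 391 \left(-68\right) = \left(-21\right) \left(-7\right) - 26588 = 147 - 26588 = -26441$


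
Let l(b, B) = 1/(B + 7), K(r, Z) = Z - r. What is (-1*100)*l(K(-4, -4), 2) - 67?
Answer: -703/9 ≈ -78.111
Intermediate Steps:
l(b, B) = 1/(7 + B)
(-1*100)*l(K(-4, -4), 2) - 67 = (-1*100)/(7 + 2) - 67 = -100/9 - 67 = -703/9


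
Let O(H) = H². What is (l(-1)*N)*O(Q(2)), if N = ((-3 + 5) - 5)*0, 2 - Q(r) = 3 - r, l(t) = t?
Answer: 0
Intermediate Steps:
Q(r) = -1 + r (Q(r) = 2 - (3 - r) = 2 + (-3 + r) = -1 + r)
N = 0 (N = (2 - 5)*0 = -3*0 = 0)
(l(-1)*N)*O(Q(2)) = (-1*0)*(-1 + 2)² = 0*1² = 0*1 = 0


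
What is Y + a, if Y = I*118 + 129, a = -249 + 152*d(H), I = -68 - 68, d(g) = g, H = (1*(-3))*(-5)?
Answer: -13888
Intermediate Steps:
H = 15 (H = -3*(-5) = 15)
I = -136
a = 2031 (a = -249 + 152*15 = -249 + 2280 = 2031)
Y = -15919 (Y = -136*118 + 129 = -16048 + 129 = -15919)
Y + a = -15919 + 2031 = -13888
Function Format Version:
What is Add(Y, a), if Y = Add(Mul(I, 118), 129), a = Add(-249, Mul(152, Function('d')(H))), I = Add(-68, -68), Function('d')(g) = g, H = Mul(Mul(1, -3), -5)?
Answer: -13888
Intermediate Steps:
H = 15 (H = Mul(-3, -5) = 15)
I = -136
a = 2031 (a = Add(-249, Mul(152, 15)) = Add(-249, 2280) = 2031)
Y = -15919 (Y = Add(Mul(-136, 118), 129) = Add(-16048, 129) = -15919)
Add(Y, a) = Add(-15919, 2031) = -13888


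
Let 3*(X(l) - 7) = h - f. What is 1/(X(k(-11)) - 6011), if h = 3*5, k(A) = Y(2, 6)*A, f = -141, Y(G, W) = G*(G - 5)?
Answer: -1/5952 ≈ -0.00016801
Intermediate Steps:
Y(G, W) = G*(-5 + G)
k(A) = -6*A (k(A) = (2*(-5 + 2))*A = (2*(-3))*A = -6*A)
h = 15
X(l) = 59 (X(l) = 7 + (15 - 1*(-141))/3 = 7 + (15 + 141)/3 = 7 + (⅓)*156 = 7 + 52 = 59)
1/(X(k(-11)) - 6011) = 1/(59 - 6011) = 1/(-5952) = -1/5952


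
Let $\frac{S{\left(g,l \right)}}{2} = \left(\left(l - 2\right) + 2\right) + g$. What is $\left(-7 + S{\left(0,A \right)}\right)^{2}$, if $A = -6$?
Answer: $361$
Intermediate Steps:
$S{\left(g,l \right)} = 2 g + 2 l$ ($S{\left(g,l \right)} = 2 \left(\left(\left(l - 2\right) + 2\right) + g\right) = 2 \left(\left(\left(-2 + l\right) + 2\right) + g\right) = 2 \left(l + g\right) = 2 \left(g + l\right) = 2 g + 2 l$)
$\left(-7 + S{\left(0,A \right)}\right)^{2} = \left(-7 + \left(2 \cdot 0 + 2 \left(-6\right)\right)\right)^{2} = \left(-7 + \left(0 - 12\right)\right)^{2} = \left(-7 - 12\right)^{2} = \left(-19\right)^{2} = 361$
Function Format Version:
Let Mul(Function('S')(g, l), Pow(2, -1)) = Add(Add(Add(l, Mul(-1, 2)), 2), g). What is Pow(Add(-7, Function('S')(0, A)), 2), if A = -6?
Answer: 361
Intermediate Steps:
Function('S')(g, l) = Add(Mul(2, g), Mul(2, l)) (Function('S')(g, l) = Mul(2, Add(Add(Add(l, Mul(-1, 2)), 2), g)) = Mul(2, Add(Add(Add(l, -2), 2), g)) = Mul(2, Add(Add(Add(-2, l), 2), g)) = Mul(2, Add(l, g)) = Mul(2, Add(g, l)) = Add(Mul(2, g), Mul(2, l)))
Pow(Add(-7, Function('S')(0, A)), 2) = Pow(Add(-7, Add(Mul(2, 0), Mul(2, -6))), 2) = Pow(Add(-7, Add(0, -12)), 2) = Pow(Add(-7, -12), 2) = Pow(-19, 2) = 361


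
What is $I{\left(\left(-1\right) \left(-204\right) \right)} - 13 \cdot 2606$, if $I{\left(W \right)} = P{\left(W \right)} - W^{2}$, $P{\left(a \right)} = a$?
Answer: $-75290$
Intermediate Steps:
$I{\left(W \right)} = W - W^{2}$
$I{\left(\left(-1\right) \left(-204\right) \right)} - 13 \cdot 2606 = \left(-1\right) \left(-204\right) \left(1 - \left(-1\right) \left(-204\right)\right) - 13 \cdot 2606 = 204 \left(1 - 204\right) - 33878 = 204 \left(-203\right) - 33878 = -41412 - 33878 = -75290$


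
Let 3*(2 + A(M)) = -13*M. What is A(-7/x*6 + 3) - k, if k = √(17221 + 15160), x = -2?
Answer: -106 - √32381 ≈ -285.95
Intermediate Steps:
A(M) = -2 - 13*M/3 (A(M) = -2 + (-13*M)/3 = -2 - 13*M/3)
k = √32381 ≈ 179.95
A(-7/x*6 + 3) - k = (-2 - 13*(-7/(-2)*6 + 3)/3) - √32381 = (-2 - 13*(-7*(-½)*6 + 3)/3) - √32381 = (-2 - 13*((7/2)*6 + 3)/3) - √32381 = (-2 - 13*(21 + 3)/3) - √32381 = (-2 - 13/3*24) - √32381 = (-2 - 104) - √32381 = -106 - √32381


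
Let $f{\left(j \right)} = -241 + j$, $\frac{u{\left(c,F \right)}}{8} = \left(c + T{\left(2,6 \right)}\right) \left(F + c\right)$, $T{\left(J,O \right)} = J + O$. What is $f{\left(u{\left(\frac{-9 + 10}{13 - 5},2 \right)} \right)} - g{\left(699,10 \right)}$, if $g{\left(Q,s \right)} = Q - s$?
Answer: $- \frac{6335}{8} \approx -791.88$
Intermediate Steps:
$u{\left(c,F \right)} = 8 \left(8 + c\right) \left(F + c\right)$ ($u{\left(c,F \right)} = 8 \left(c + \left(2 + 6\right)\right) \left(F + c\right) = 8 \left(c + 8\right) \left(F + c\right) = 8 \left(8 + c\right) \left(F + c\right)$)
$f{\left(u{\left(\frac{-9 + 10}{13 - 5},2 \right)} \right)} - g{\left(699,10 \right)} = \left(-241 + \left(8 \left(\frac{-9 + 10}{13 - 5}\right)^{2} + 64 \cdot 2 + 64 \frac{-9 + 10}{13 - 5} + 8 \cdot 2 \frac{-9 + 10}{13 - 5}\right)\right) - \left(699 - 10\right) = \left(-241 + \left(8 \left(1 \cdot \frac{1}{8}\right)^{2} + 128 + 64 \cdot 1 \cdot \frac{1}{8} + 8 \cdot 2 \cdot 1 \cdot \frac{1}{8}\right)\right) - \left(699 - 10\right) = \left(-241 + \left(8 \left(1 \cdot \frac{1}{8}\right)^{2} + 128 + 64 \cdot 1 \cdot \frac{1}{8} + 8 \cdot 2 \cdot 1 \cdot \frac{1}{8}\right)\right) - 689 = \left(-241 + \left(\frac{8}{64} + 128 + 64 \cdot \frac{1}{8} + 8 \cdot 2 \cdot \frac{1}{8}\right)\right) - 689 = \left(-241 + \left(8 \cdot \frac{1}{64} + 128 + 8 + 2\right)\right) - 689 = \left(-241 + \left(\frac{1}{8} + 128 + 8 + 2\right)\right) - 689 = \left(-241 + \frac{1105}{8}\right) - 689 = - \frac{823}{8} - 689 = - \frac{6335}{8}$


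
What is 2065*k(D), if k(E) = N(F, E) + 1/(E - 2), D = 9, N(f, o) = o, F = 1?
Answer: 18880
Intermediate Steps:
k(E) = E + 1/(-2 + E) (k(E) = E + 1/(E - 2) = E + 1/(-2 + E))
2065*k(D) = 2065*((1 + 9² - 2*9)/(-2 + 9)) = 2065*((1 + 81 - 18)/7) = 2065*((⅐)*64) = 2065*(64/7) = 18880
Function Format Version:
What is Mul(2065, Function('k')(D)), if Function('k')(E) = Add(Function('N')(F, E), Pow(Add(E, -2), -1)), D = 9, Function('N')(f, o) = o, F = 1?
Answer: 18880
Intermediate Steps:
Function('k')(E) = Add(E, Pow(Add(-2, E), -1)) (Function('k')(E) = Add(E, Pow(Add(E, -2), -1)) = Add(E, Pow(Add(-2, E), -1)))
Mul(2065, Function('k')(D)) = Mul(2065, Mul(Pow(Add(-2, 9), -1), Add(1, Pow(9, 2), Mul(-2, 9)))) = Mul(2065, Mul(Pow(7, -1), Add(1, 81, -18))) = Mul(2065, Mul(Rational(1, 7), 64)) = Mul(2065, Rational(64, 7)) = 18880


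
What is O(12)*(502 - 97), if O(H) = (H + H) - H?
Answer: 4860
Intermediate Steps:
O(H) = H (O(H) = 2*H - H = H)
O(12)*(502 - 97) = 12*(502 - 97) = 12*405 = 4860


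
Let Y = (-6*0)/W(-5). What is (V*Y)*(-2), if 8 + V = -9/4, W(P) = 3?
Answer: 0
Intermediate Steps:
Y = 0 (Y = -6*0/3 = 0*(⅓) = 0)
V = -41/4 (V = -8 - 9/4 = -41/4 ≈ -10.250)
(V*Y)*(-2) = -41/4*0*(-2) = 0*(-2) = 0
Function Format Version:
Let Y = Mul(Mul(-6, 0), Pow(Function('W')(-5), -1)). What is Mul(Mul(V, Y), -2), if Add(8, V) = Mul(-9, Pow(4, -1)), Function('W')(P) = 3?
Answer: 0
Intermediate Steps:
Y = 0 (Y = Mul(Mul(-6, 0), Pow(3, -1)) = Mul(0, Rational(1, 3)) = 0)
V = Rational(-41, 4) (V = Add(-8, Mul(-9, Pow(4, -1))) = Add(-8, Mul(-9, Rational(1, 4))) = Add(-8, Rational(-9, 4)) = Rational(-41, 4) ≈ -10.250)
Mul(Mul(V, Y), -2) = Mul(Mul(Rational(-41, 4), 0), -2) = Mul(0, -2) = 0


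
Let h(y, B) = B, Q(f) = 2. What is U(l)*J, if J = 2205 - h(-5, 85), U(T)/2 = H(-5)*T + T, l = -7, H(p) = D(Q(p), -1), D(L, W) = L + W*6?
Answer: 89040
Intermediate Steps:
D(L, W) = L + 6*W
H(p) = -4 (H(p) = 2 + 6*(-1) = 2 - 6 = -4)
U(T) = -6*T (U(T) = 2*(-4*T + T) = 2*(-3*T) = -6*T)
J = 2120 (J = 2205 - 1*85 = 2205 - 85 = 2120)
U(l)*J = -6*(-7)*2120 = 42*2120 = 89040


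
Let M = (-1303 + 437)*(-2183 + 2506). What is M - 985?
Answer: -280703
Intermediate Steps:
M = -279718 (M = -866*323 = -279718)
M - 985 = -279718 - 985 = -280703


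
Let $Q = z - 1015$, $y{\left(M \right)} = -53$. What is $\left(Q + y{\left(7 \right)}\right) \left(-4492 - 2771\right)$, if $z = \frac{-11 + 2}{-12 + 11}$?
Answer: $7691517$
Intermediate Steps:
$z = 9$ ($z = - \frac{9}{-1} = \left(-9\right) \left(-1\right) = 9$)
$Q = -1006$ ($Q = 9 - 1015 = -1006$)
$\left(Q + y{\left(7 \right)}\right) \left(-4492 - 2771\right) = \left(-1006 - 53\right) \left(-4492 - 2771\right) = \left(-1059\right) \left(-7263\right) = 7691517$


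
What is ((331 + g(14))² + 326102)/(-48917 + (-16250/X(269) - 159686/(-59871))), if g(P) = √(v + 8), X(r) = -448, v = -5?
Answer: -834680290752/93644107547 - 1268307264*√3/93644107547 ≈ -8.9368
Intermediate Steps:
g(P) = √3 (g(P) = √(-5 + 8) = √3)
((331 + g(14))² + 326102)/(-48917 + (-16250/X(269) - 159686/(-59871))) = ((331 + √3)² + 326102)/(-48917 + (-16250/(-448) - 159686/(-59871))) = (326102 + (331 + √3)²)/(-48917 + (-16250*(-1/448) - 159686*(-1/59871))) = (326102 + (331 + √3)²)/(-48917 + (8125/224 + 159686/59871)) = (326102 + (331 + √3)²)/(-48917 + 74603077/1915872) = (326102 + (331 + √3)²)/(-93644107547/1915872) = (326102 + (331 + √3)²)*(-1915872/93644107547) = -624769690944/93644107547 - 1915872*(331 + √3)²/93644107547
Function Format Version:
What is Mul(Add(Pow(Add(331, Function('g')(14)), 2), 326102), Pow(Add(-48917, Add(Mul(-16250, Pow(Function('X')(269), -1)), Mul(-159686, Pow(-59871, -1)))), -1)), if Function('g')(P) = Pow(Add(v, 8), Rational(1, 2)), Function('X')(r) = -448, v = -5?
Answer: Add(Rational(-834680290752, 93644107547), Mul(Rational(-1268307264, 93644107547), Pow(3, Rational(1, 2)))) ≈ -8.9368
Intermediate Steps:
Function('g')(P) = Pow(3, Rational(1, 2)) (Function('g')(P) = Pow(Add(-5, 8), Rational(1, 2)) = Pow(3, Rational(1, 2)))
Mul(Add(Pow(Add(331, Function('g')(14)), 2), 326102), Pow(Add(-48917, Add(Mul(-16250, Pow(Function('X')(269), -1)), Mul(-159686, Pow(-59871, -1)))), -1)) = Mul(Add(Pow(Add(331, Pow(3, Rational(1, 2))), 2), 326102), Pow(Add(-48917, Add(Mul(-16250, Pow(-448, -1)), Mul(-159686, Pow(-59871, -1)))), -1)) = Mul(Add(326102, Pow(Add(331, Pow(3, Rational(1, 2))), 2)), Pow(Add(-48917, Add(Mul(-16250, Rational(-1, 448)), Mul(-159686, Rational(-1, 59871)))), -1)) = Mul(Add(326102, Pow(Add(331, Pow(3, Rational(1, 2))), 2)), Pow(Add(-48917, Add(Rational(8125, 224), Rational(159686, 59871))), -1)) = Mul(Add(326102, Pow(Add(331, Pow(3, Rational(1, 2))), 2)), Pow(Add(-48917, Rational(74603077, 1915872)), -1)) = Mul(Add(326102, Pow(Add(331, Pow(3, Rational(1, 2))), 2)), Pow(Rational(-93644107547, 1915872), -1)) = Mul(Add(326102, Pow(Add(331, Pow(3, Rational(1, 2))), 2)), Rational(-1915872, 93644107547)) = Add(Rational(-624769690944, 93644107547), Mul(Rational(-1915872, 93644107547), Pow(Add(331, Pow(3, Rational(1, 2))), 2)))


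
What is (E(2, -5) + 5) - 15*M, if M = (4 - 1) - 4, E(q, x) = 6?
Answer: 26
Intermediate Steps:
M = -1 (M = 3 - 4 = -1)
(E(2, -5) + 5) - 15*M = (6 + 5) - 15*(-1) = 11 + 15 = 26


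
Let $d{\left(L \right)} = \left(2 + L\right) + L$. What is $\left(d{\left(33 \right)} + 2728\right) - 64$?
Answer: $2732$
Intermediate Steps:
$d{\left(L \right)} = 2 + 2 L$
$\left(d{\left(33 \right)} + 2728\right) - 64 = \left(\left(2 + 2 \cdot 33\right) + 2728\right) - 64 = \left(\left(2 + 66\right) + 2728\right) - 64 = \left(68 + 2728\right) - 64 = 2796 - 64 = 2732$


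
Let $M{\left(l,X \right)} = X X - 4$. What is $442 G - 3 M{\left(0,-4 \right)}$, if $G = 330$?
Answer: $145824$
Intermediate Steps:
$M{\left(l,X \right)} = -4 + X^{2}$ ($M{\left(l,X \right)} = X^{2} - 4 = -4 + X^{2}$)
$442 G - 3 M{\left(0,-4 \right)} = 442 \cdot 330 - 3 \left(-4 + \left(-4\right)^{2}\right) = 145860 - 3 \left(-4 + 16\right) = 145860 - 36 = 145824$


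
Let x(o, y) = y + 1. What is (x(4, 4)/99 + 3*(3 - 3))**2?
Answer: 25/9801 ≈ 0.0025508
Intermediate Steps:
x(o, y) = 1 + y
(x(4, 4)/99 + 3*(3 - 3))**2 = ((1 + 4)/99 + 3*(3 - 3))**2 = (5*(1/99) + 3*0)**2 = (5/99 + 0)**2 = (5/99)**2 = 25/9801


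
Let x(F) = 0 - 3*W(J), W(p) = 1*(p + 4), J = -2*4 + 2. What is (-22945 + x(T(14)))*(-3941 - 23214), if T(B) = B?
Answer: 622908545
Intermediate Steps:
J = -6 (J = -8 + 2 = -6)
W(p) = 4 + p (W(p) = 1*(4 + p) = 4 + p)
x(F) = 6 (x(F) = 0 - 3*(4 - 6) = 0 - 3*(-2) = 0 + 6 = 6)
(-22945 + x(T(14)))*(-3941 - 23214) = (-22945 + 6)*(-3941 - 23214) = -22939*(-27155) = 622908545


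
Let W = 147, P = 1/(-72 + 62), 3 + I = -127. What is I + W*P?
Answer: -1447/10 ≈ -144.70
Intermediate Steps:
I = -130 (I = -3 - 127 = -130)
P = -1/10 (P = 1/(-10) = -1/10 ≈ -0.10000)
I + W*P = -130 + 147*(-1/10) = -130 - 147/10 = -1447/10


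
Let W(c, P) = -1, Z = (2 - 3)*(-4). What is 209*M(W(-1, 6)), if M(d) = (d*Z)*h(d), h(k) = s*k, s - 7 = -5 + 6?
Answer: 6688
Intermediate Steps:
Z = 4 (Z = -1*(-4) = 4)
s = 8 (s = 7 + (-5 + 6) = 7 + 1 = 8)
h(k) = 8*k
M(d) = 32*d**2 (M(d) = (d*4)*(8*d) = (4*d)*(8*d) = 32*d**2)
209*M(W(-1, 6)) = 209*(32*(-1)**2) = 209*(32*1) = 209*32 = 6688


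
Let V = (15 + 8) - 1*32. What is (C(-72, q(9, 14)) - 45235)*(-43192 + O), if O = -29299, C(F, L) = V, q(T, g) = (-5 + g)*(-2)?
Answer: 3279782804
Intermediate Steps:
V = -9 (V = 23 - 32 = -9)
q(T, g) = 10 - 2*g
C(F, L) = -9
(C(-72, q(9, 14)) - 45235)*(-43192 + O) = (-9 - 45235)*(-43192 - 29299) = -45244*(-72491) = 3279782804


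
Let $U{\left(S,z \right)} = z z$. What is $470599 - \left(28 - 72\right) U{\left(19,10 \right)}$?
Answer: $474999$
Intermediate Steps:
$U{\left(S,z \right)} = z^{2}$
$470599 - \left(28 - 72\right) U{\left(19,10 \right)} = 470599 - \left(28 - 72\right) 10^{2} = 470599 - \left(-44\right) 100 = 470599 - -4400 = 470599 + 4400 = 474999$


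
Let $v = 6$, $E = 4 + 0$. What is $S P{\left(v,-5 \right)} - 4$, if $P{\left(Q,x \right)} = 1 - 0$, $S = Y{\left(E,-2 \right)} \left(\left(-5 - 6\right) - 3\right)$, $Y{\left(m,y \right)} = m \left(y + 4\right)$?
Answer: $-116$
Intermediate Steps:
$E = 4$
$Y{\left(m,y \right)} = m \left(4 + y\right)$
$S = -112$ ($S = 4 \left(4 - 2\right) \left(\left(-5 - 6\right) - 3\right) = 4 \cdot 2 \left(\left(-5 - 6\right) - 3\right) = 8 \left(-11 - 3\right) = 8 \left(-14\right) = -112$)
$P{\left(Q,x \right)} = 1$ ($P{\left(Q,x \right)} = 1 + 0 = 1$)
$S P{\left(v,-5 \right)} - 4 = \left(-112\right) 1 - 4 = -112 - 4 = -116$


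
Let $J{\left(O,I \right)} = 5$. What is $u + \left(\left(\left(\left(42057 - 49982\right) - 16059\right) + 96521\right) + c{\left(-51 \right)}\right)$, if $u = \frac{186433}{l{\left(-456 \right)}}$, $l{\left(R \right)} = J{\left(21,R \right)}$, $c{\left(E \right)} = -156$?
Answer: $\frac{548338}{5} \approx 1.0967 \cdot 10^{5}$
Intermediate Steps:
$l{\left(R \right)} = 5$
$u = \frac{186433}{5} \approx 37287.0$
$u + \left(\left(\left(\left(42057 - 49982\right) - 16059\right) + 96521\right) + c{\left(-51 \right)}\right) = \frac{186433}{5} + \left(\left(\left(\left(42057 - 49982\right) - 16059\right) + 96521\right) - 156\right) = \frac{186433}{5} + \left(\left(\left(-7925 - 16059\right) + 96521\right) - 156\right) = \frac{186433}{5} + \left(\left(-23984 + 96521\right) - 156\right) = \frac{186433}{5} + \left(72537 - 156\right) = \frac{186433}{5} + 72381 = \frac{548338}{5}$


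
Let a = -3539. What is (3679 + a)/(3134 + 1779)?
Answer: 140/4913 ≈ 0.028496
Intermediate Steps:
(3679 + a)/(3134 + 1779) = (3679 - 3539)/(3134 + 1779) = 140/4913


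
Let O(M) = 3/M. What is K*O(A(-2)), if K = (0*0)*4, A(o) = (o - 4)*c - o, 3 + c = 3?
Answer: 0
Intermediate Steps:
c = 0 (c = -3 + 3 = 0)
A(o) = -o (A(o) = (o - 4)*0 - o = (-4 + o)*0 - o = 0 - o = -o)
K = 0 (K = 0*4 = 0)
K*O(A(-2)) = 0*(3/((-1*(-2)))) = 0*(3/2) = 0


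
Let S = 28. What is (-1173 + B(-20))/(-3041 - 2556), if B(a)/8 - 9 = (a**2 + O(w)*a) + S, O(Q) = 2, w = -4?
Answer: -2003/5597 ≈ -0.35787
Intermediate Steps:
B(a) = 296 + 8*a**2 + 16*a (B(a) = 72 + 8*((a**2 + 2*a) + 28) = 72 + 8*(28 + a**2 + 2*a) = 72 + (224 + 8*a**2 + 16*a) = 296 + 8*a**2 + 16*a)
(-1173 + B(-20))/(-3041 - 2556) = (-1173 + (296 + 8*(-20)**2 + 16*(-20)))/(-3041 - 2556) = (-1173 + (296 + 8*400 - 320))/(-5597) = (-1173 + (296 + 3200 - 320))*(-1/5597) = (-1173 + 3176)*(-1/5597) = 2003*(-1/5597) = -2003/5597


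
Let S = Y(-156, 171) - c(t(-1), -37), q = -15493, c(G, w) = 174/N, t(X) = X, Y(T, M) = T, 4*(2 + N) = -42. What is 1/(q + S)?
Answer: -25/390877 ≈ -6.3959e-5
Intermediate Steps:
N = -25/2 (N = -2 + (1/4)*(-42) = -2 - 21/2 = -25/2 ≈ -12.500)
c(G, w) = -348/25 (c(G, w) = 174/(-25/2) = 174*(-2/25) = -348/25)
S = -3552/25 (S = -156 - 1*(-348/25) = -156 + 348/25 = -3552/25 ≈ -142.08)
1/(q + S) = 1/(-15493 - 3552/25) = 1/(-390877/25) = -25/390877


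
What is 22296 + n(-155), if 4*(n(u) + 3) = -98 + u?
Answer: 88919/4 ≈ 22230.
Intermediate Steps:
n(u) = -55/2 + u/4 (n(u) = -3 + (-98 + u)/4 = -3 + (-49/2 + u/4) = -55/2 + u/4)
22296 + n(-155) = 22296 + (-55/2 + (1/4)*(-155)) = 22296 + (-55/2 - 155/4) = 22296 - 265/4 = 88919/4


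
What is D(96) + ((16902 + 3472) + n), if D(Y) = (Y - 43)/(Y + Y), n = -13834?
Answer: 1255733/192 ≈ 6540.3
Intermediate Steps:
D(Y) = (-43 + Y)/(2*Y) (D(Y) = (-43 + Y)/((2*Y)) = (-43 + Y)*(1/(2*Y)) = (-43 + Y)/(2*Y))
D(96) + ((16902 + 3472) + n) = (1/2)*(-43 + 96)/96 + ((16902 + 3472) - 13834) = (1/2)*(1/96)*53 + (20374 - 13834) = 53/192 + 6540 = 1255733/192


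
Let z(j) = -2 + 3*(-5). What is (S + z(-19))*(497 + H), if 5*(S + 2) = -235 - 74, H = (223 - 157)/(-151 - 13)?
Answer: -8225642/205 ≈ -40125.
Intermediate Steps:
H = -33/82 (H = 66/(-164) = 66*(-1/164) = -33/82 ≈ -0.40244)
S = -319/5 (S = -2 + (-235 - 74)/5 = -2 + (⅕)*(-309) = -2 - 309/5 = -319/5 ≈ -63.800)
z(j) = -17 (z(j) = -2 - 15 = -17)
(S + z(-19))*(497 + H) = (-319/5 - 17)*(497 - 33/82) = -404/5*40721/82 = -8225642/205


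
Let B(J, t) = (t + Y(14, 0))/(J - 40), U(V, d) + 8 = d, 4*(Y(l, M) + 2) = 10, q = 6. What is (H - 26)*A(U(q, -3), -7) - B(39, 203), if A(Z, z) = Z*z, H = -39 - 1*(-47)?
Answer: -2365/2 ≈ -1182.5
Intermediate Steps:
Y(l, M) = ½ (Y(l, M) = -2 + (¼)*10 = -2 + 5/2 = ½)
H = 8 (H = -39 + 47 = 8)
U(V, d) = -8 + d
B(J, t) = (½ + t)/(-40 + J) (B(J, t) = (t + ½)/(J - 40) = (½ + t)/(-40 + J))
(H - 26)*A(U(q, -3), -7) - B(39, 203) = (8 - 26)*((-8 - 3)*(-7)) - (½ + 203)/(-40 + 39) = -(-198)*(-7) - 407/((-1)*2) = -18*77 - (-1)*407/2 = -1386 - 1*(-407/2) = -1386 + 407/2 = -2365/2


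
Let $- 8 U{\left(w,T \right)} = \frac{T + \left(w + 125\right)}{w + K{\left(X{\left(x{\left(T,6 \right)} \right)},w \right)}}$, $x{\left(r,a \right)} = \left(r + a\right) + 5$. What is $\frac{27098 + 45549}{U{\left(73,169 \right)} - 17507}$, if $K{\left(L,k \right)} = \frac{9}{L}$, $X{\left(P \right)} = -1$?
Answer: $- \frac{37195264}{8963951} \approx -4.1494$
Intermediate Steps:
$x{\left(r,a \right)} = 5 + a + r$ ($x{\left(r,a \right)} = \left(a + r\right) + 5 = 5 + a + r$)
$U{\left(w,T \right)} = - \frac{125 + T + w}{8 \left(-9 + w\right)}$ ($U{\left(w,T \right)} = - \frac{\left(T + \left(w + 125\right)\right) \frac{1}{w + \frac{9}{-1}}}{8} = - \frac{\left(T + \left(125 + w\right)\right) \frac{1}{w + 9 \left(-1\right)}}{8} = - \frac{\left(125 + T + w\right) \frac{1}{w - 9}}{8} = - \frac{\left(125 + T + w\right) \frac{1}{-9 + w}}{8} = - \frac{\frac{1}{-9 + w} \left(125 + T + w\right)}{8} = - \frac{125 + T + w}{8 \left(-9 + w\right)}$)
$\frac{27098 + 45549}{U{\left(73,169 \right)} - 17507} = \frac{27098 + 45549}{\frac{-125 - 169 - 73}{8 \left(-9 + 73\right)} - 17507} = \frac{72647}{\frac{-125 - 169 - 73}{8 \cdot 64} - 17507} = \frac{72647}{\frac{1}{8} \cdot \frac{1}{64} \left(-367\right) - 17507} = \frac{72647}{- \frac{367}{512} - 17507} = \frac{72647}{- \frac{8963951}{512}} = 72647 \left(- \frac{512}{8963951}\right) = - \frac{37195264}{8963951}$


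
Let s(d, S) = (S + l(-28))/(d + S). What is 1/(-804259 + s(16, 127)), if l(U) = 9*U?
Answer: -143/115009162 ≈ -1.2434e-6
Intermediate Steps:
s(d, S) = (-252 + S)/(S + d) (s(d, S) = (S + 9*(-28))/(d + S) = (S - 252)/(S + d) = (-252 + S)/(S + d))
1/(-804259 + s(16, 127)) = 1/(-804259 + (-252 + 127)/(127 + 16)) = 1/(-804259 - 125/143) = 1/(-115009162/143) = -143/115009162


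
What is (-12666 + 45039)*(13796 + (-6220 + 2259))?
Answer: 318388455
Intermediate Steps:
(-12666 + 45039)*(13796 + (-6220 + 2259)) = 32373*(13796 - 3961) = 32373*9835 = 318388455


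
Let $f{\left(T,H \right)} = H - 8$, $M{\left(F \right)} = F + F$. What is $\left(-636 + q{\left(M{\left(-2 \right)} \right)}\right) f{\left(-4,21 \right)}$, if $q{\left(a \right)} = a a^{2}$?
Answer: $-9100$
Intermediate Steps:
$M{\left(F \right)} = 2 F$
$q{\left(a \right)} = a^{3}$
$f{\left(T,H \right)} = -8 + H$ ($f{\left(T,H \right)} = H - 8 = -8 + H$)
$\left(-636 + q{\left(M{\left(-2 \right)} \right)}\right) f{\left(-4,21 \right)} = \left(-636 + \left(2 \left(-2\right)\right)^{3}\right) \left(-8 + 21\right) = \left(-636 + \left(-4\right)^{3}\right) 13 = \left(-636 - 64\right) 13 = \left(-700\right) 13 = -9100$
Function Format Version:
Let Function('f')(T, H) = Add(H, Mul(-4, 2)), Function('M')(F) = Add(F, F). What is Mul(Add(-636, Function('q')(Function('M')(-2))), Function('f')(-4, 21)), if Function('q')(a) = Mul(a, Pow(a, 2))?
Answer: -9100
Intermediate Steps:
Function('M')(F) = Mul(2, F)
Function('q')(a) = Pow(a, 3)
Function('f')(T, H) = Add(-8, H) (Function('f')(T, H) = Add(H, -8) = Add(-8, H))
Mul(Add(-636, Function('q')(Function('M')(-2))), Function('f')(-4, 21)) = Mul(Add(-636, Pow(Mul(2, -2), 3)), Add(-8, 21)) = Mul(Add(-636, Pow(-4, 3)), 13) = Mul(Add(-636, -64), 13) = Mul(-700, 13) = -9100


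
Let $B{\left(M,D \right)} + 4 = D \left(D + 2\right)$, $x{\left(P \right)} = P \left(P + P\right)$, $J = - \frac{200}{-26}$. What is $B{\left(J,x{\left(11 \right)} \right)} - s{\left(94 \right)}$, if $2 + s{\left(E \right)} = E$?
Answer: $58952$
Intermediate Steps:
$s{\left(E \right)} = -2 + E$
$J = \frac{100}{13}$ ($J = \left(-200\right) \left(- \frac{1}{26}\right) = \frac{100}{13} \approx 7.6923$)
$x{\left(P \right)} = 2 P^{2}$ ($x{\left(P \right)} = P 2 P = 2 P^{2}$)
$B{\left(M,D \right)} = -4 + D \left(2 + D\right)$ ($B{\left(M,D \right)} = -4 + D \left(D + 2\right) = -4 + D \left(2 + D\right)$)
$B{\left(J,x{\left(11 \right)} \right)} - s{\left(94 \right)} = \left(-4 + \left(2 \cdot 11^{2}\right)^{2} + 2 \cdot 2 \cdot 11^{2}\right) - \left(-2 + 94\right) = \left(-4 + \left(2 \cdot 121\right)^{2} + 2 \cdot 2 \cdot 121\right) - 92 = \left(-4 + 242^{2} + 2 \cdot 242\right) - 92 = \left(-4 + 58564 + 484\right) - 92 = 59044 - 92 = 58952$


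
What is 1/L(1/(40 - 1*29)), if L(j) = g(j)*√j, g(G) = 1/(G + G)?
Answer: 2*√11/11 ≈ 0.60302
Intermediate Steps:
g(G) = 1/(2*G)
L(j) = 1/(2*√j) (L(j) = (1/(2*j))*√j = 1/(2*√j))
1/L(1/(40 - 1*29)) = 1/(1/(2*√(1/(40 - 1*29)))) = 1/(1/(2*√(1/(40 - 29)))) = 1/(1/(2*√(1/11))) = 1/(1/(2*11^(-½))) = 1/(√11/2) = 2*√11/11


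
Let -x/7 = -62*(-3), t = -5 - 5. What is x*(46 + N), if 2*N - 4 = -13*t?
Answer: -147126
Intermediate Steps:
t = -10
N = 67 (N = 2 + (-13*(-10))/2 = 2 + (½)*130 = 2 + 65 = 67)
x = -1302 (x = -(-434)*(-3) = -7*186 = -1302)
x*(46 + N) = -1302*(46 + 67) = -1302*113 = -147126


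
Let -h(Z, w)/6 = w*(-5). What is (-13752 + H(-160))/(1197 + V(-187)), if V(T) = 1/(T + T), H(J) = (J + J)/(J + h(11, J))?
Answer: -159439940/13877987 ≈ -11.489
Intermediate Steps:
h(Z, w) = 30*w (h(Z, w) = -6*w*(-5) = -(-30)*w = 30*w)
H(J) = 2/31 (H(J) = (J + J)/(J + 30*J) = (2*J)/((31*J)) = (2*J)*(1/(31*J)) = 2/31)
V(T) = 1/(2*T)
(-13752 + H(-160))/(1197 + V(-187)) = (-13752 + 2/31)/(1197 + (½)/(-187)) = -426310/(31*(1197 + (½)*(-1/187))) = -426310/(31*(1197 - 1/374)) = -426310/(31*447677/374) = -426310/31*374/447677 = -159439940/13877987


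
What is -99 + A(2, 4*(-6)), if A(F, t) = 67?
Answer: -32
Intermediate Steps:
-99 + A(2, 4*(-6)) = -99 + 67 = -32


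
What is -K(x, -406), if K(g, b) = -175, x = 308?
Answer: 175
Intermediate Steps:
-K(x, -406) = -1*(-175) = 175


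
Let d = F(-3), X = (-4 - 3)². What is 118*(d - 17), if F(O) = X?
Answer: 3776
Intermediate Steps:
X = 49 (X = (-7)² = 49)
F(O) = 49
d = 49
118*(d - 17) = 118*(49 - 17) = 118*32 = 3776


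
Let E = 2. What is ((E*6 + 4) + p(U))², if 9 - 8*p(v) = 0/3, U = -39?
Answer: 18769/64 ≈ 293.27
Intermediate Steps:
p(v) = 9/8 (p(v) = 9/8 - 0/3 = 9/8 - ⅛*0 = 9/8 + 0 = 9/8)
((E*6 + 4) + p(U))² = ((2*6 + 4) + 9/8)² = ((12 + 4) + 9/8)² = (16 + 9/8)² = (137/8)² = 18769/64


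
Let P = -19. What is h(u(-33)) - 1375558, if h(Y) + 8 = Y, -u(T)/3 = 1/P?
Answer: -26135751/19 ≈ -1.3756e+6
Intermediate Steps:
u(T) = 3/19 (u(T) = -3/(-19) = -3*(-1/19) = 3/19)
h(Y) = -8 + Y
h(u(-33)) - 1375558 = (-8 + 3/19) - 1375558 = -149/19 - 1375558 = -26135751/19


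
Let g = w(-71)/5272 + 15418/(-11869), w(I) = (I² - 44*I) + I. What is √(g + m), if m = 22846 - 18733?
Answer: √5956018415963033/1203334 ≈ 64.135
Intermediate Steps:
w(I) = I² - 43*I
g = 568615/2406668 (g = -71*(-43 - 71)/5272 + 15418/(-11869) = -71*(-114)*(1/5272) + 15418*(-1/11869) = 8094*(1/5272) - 1186/913 = 4047/2636 - 1186/913 = 568615/2406668 ≈ 0.23627)
m = 4113
√(g + m) = √(568615/2406668 + 4113) = √(9899194099/2406668) = √5956018415963033/1203334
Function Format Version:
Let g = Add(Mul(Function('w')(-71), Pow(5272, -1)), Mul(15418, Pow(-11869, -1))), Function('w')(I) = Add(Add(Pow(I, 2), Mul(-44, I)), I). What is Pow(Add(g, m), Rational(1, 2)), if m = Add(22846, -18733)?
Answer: Mul(Rational(1, 1203334), Pow(5956018415963033, Rational(1, 2))) ≈ 64.135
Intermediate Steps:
Function('w')(I) = Add(Pow(I, 2), Mul(-43, I))
g = Rational(568615, 2406668) (g = Add(Mul(Mul(-71, Add(-43, -71)), Pow(5272, -1)), Mul(15418, Pow(-11869, -1))) = Add(Mul(Mul(-71, -114), Rational(1, 5272)), Mul(15418, Rational(-1, 11869))) = Add(Mul(8094, Rational(1, 5272)), Rational(-1186, 913)) = Add(Rational(4047, 2636), Rational(-1186, 913)) = Rational(568615, 2406668) ≈ 0.23627)
m = 4113
Pow(Add(g, m), Rational(1, 2)) = Pow(Add(Rational(568615, 2406668), 4113), Rational(1, 2)) = Pow(Rational(9899194099, 2406668), Rational(1, 2)) = Mul(Rational(1, 1203334), Pow(5956018415963033, Rational(1, 2)))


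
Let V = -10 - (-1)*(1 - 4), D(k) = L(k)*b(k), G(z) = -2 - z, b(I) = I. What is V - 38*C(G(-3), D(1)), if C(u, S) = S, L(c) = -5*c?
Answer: 177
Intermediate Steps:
D(k) = -5*k**2 (D(k) = (-5*k)*k = -5*k**2)
V = -13 (V = -10 - (-1)*(-3) = -10 - 1*3 = -10 - 3 = -13)
V - 38*C(G(-3), D(1)) = -13 - (-190)*1**2 = -13 - (-190) = -13 - 38*(-5) = -13 + 190 = 177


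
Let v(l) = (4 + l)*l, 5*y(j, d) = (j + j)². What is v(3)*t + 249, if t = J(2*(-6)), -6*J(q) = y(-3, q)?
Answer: 1119/5 ≈ 223.80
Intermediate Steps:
y(j, d) = 4*j²/5 (y(j, d) = (j + j)²/5 = (2*j)²/5 = (4*j²)/5 = 4*j²/5)
v(l) = l*(4 + l)
J(q) = -6/5 (J(q) = -2*(-3)²/15 = -2*9/15 = -⅙*36/5 = -6/5)
t = -6/5 ≈ -1.2000
v(3)*t + 249 = (3*(4 + 3))*(-6/5) + 249 = (3*7)*(-6/5) + 249 = 21*(-6/5) + 249 = -126/5 + 249 = 1119/5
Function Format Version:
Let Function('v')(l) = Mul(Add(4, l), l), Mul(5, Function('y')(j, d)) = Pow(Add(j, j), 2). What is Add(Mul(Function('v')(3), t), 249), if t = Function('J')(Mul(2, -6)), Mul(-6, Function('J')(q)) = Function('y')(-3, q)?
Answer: Rational(1119, 5) ≈ 223.80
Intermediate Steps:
Function('y')(j, d) = Mul(Rational(4, 5), Pow(j, 2)) (Function('y')(j, d) = Mul(Rational(1, 5), Pow(Add(j, j), 2)) = Mul(Rational(1, 5), Pow(Mul(2, j), 2)) = Mul(Rational(1, 5), Mul(4, Pow(j, 2))) = Mul(Rational(4, 5), Pow(j, 2)))
Function('v')(l) = Mul(l, Add(4, l))
Function('J')(q) = Rational(-6, 5) (Function('J')(q) = Mul(Rational(-1, 6), Mul(Rational(4, 5), Pow(-3, 2))) = Mul(Rational(-1, 6), Mul(Rational(4, 5), 9)) = Mul(Rational(-1, 6), Rational(36, 5)) = Rational(-6, 5))
t = Rational(-6, 5) ≈ -1.2000
Add(Mul(Function('v')(3), t), 249) = Add(Mul(Mul(3, Add(4, 3)), Rational(-6, 5)), 249) = Add(Mul(Mul(3, 7), Rational(-6, 5)), 249) = Add(Mul(21, Rational(-6, 5)), 249) = Add(Rational(-126, 5), 249) = Rational(1119, 5)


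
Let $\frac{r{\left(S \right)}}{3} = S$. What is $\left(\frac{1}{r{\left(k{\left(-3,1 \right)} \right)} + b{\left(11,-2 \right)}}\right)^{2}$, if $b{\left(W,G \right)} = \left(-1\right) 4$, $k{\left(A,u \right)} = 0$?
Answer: $\frac{1}{16} \approx 0.0625$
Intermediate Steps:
$r{\left(S \right)} = 3 S$
$b{\left(W,G \right)} = -4$
$\left(\frac{1}{r{\left(k{\left(-3,1 \right)} \right)} + b{\left(11,-2 \right)}}\right)^{2} = \left(\frac{1}{3 \cdot 0 - 4}\right)^{2} = \left(\frac{1}{0 - 4}\right)^{2} = \left(\frac{1}{-4}\right)^{2} = \left(- \frac{1}{4}\right)^{2} = \frac{1}{16}$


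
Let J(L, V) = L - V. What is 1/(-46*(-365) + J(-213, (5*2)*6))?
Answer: 1/16517 ≈ 6.0544e-5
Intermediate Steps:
1/(-46*(-365) + J(-213, (5*2)*6)) = 1/(-46*(-365) + (-213 - 5*2*6)) = 1/(16790 + (-213 - 10*6)) = 1/(16790 + (-213 - 1*60)) = 1/(16790 + (-213 - 60)) = 1/(16790 - 273) = 1/16517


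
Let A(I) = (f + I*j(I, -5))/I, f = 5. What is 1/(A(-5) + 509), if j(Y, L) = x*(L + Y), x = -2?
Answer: 1/528 ≈ 0.0018939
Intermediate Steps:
j(Y, L) = -2*L - 2*Y (j(Y, L) = -2*(L + Y) = -2*L - 2*Y)
A(I) = (5 + I*(10 - 2*I))/I (A(I) = (5 + I*(-2*(-5) - 2*I))/I = (5 + I*(10 - 2*I))/I)
1/(A(-5) + 509) = 1/((10 - 2*(-5) + 5/(-5)) + 509) = 1/((10 + 10 + 5*(-1/5)) + 509) = 1/((10 + 10 - 1) + 509) = 1/(19 + 509) = 1/528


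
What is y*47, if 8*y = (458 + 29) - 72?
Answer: 19505/8 ≈ 2438.1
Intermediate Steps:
y = 415/8 (y = ((458 + 29) - 72)/8 = (487 - 72)/8 = (⅛)*415 = 415/8 ≈ 51.875)
y*47 = (415/8)*47 = 19505/8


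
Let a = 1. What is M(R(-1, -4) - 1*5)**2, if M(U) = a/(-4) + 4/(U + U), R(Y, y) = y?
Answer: 289/1296 ≈ 0.22299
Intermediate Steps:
M(U) = -1/4 + 2/U (M(U) = 1/(-4) + 4/(U + U) = 1*(-1/4) + 4/((2*U)) = -1/4 + 4*(1/(2*U)) = -1/4 + 2/U)
M(R(-1, -4) - 1*5)**2 = ((8 - (-4 - 1*5))/(4*(-4 - 1*5)))**2 = ((8 - (-4 - 5))/(4*(-4 - 5)))**2 = ((1/4)*(8 - 1*(-9))/(-9))**2 = ((1/4)*(-1/9)*(8 + 9))**2 = ((1/4)*(-1/9)*17)**2 = (-17/36)**2 = 289/1296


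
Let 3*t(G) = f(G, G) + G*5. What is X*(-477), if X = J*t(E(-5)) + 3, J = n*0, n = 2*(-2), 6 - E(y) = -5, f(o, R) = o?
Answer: -1431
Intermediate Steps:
E(y) = 11 (E(y) = 6 - 1*(-5) = 6 + 5 = 11)
n = -4
t(G) = 2*G (t(G) = (G + G*5)/3 = (G + 5*G)/3 = (6*G)/3 = 2*G)
J = 0 (J = -4*0 = 0)
X = 3 (X = 0*(2*11) + 3 = 0*22 + 3 = 0 + 3 = 3)
X*(-477) = 3*(-477) = -1431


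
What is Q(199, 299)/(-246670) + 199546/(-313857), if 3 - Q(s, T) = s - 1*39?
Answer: -49172736271/77419106190 ≈ -0.63515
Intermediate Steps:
Q(s, T) = 42 - s (Q(s, T) = 3 - (s - 1*39) = 3 - (s - 39) = 3 - (-39 + s) = 3 + (39 - s) = 42 - s)
Q(199, 299)/(-246670) + 199546/(-313857) = (42 - 1*199)/(-246670) + 199546/(-313857) = (42 - 199)*(-1/246670) + 199546*(-1/313857) = -157*(-1/246670) - 199546/313857 = 157/246670 - 199546/313857 = -49172736271/77419106190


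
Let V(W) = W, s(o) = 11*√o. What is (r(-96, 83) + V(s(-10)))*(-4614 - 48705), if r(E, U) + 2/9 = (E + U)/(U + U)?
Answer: 7980077/498 - 586509*I*√10 ≈ 16024.0 - 1.8547e+6*I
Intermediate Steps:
r(E, U) = -2/9 + (E + U)/(2*U) (r(E, U) = -2/9 + (E + U)/(U + U) = -2/9 + (E + U)/((2*U)) = -2/9 + (E + U)*(1/(2*U)) = -2/9 + (E + U)/(2*U))
(r(-96, 83) + V(s(-10)))*(-4614 - 48705) = ((5/18 + (½)*(-96)/83) + 11*√(-10))*(-4614 - 48705) = ((5/18 + (½)*(-96)*(1/83)) + 11*(I*√10))*(-53319) = ((5/18 - 48/83) + 11*I*√10)*(-53319) = (-449/1494 + 11*I*√10)*(-53319) = 7980077/498 - 586509*I*√10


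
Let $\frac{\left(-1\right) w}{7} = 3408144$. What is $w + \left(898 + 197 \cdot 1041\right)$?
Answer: $-23651033$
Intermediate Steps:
$w = -23857008$ ($w = \left(-7\right) 3408144 = -23857008$)
$w + \left(898 + 197 \cdot 1041\right) = -23857008 + \left(898 + 197 \cdot 1041\right) = -23857008 + \left(898 + 205077\right) = -23857008 + 205975 = -23651033$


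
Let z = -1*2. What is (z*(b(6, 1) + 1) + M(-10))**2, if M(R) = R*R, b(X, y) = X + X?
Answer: 5476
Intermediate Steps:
b(X, y) = 2*X
M(R) = R**2
z = -2
(z*(b(6, 1) + 1) + M(-10))**2 = (-2*(2*6 + 1) + (-10)**2)**2 = (-2*(12 + 1) + 100)**2 = (-2*13 + 100)**2 = (-26 + 100)**2 = 74**2 = 5476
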